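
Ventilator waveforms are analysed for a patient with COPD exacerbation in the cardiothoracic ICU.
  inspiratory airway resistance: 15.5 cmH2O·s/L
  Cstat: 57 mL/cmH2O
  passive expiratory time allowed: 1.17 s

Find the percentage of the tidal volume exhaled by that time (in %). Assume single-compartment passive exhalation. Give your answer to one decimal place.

τ = R × C = 15.5 × 57 mL/cmH2O = 15.5 × 0.057 L/cmH2O = 0.8835 s.
Passive exhalation: V(t)/V₀ = e^(−t/τ) = e^(−1.17/0.8835) = 0.266.
Fraction exhaled = 1 − 0.266 = 0.734 → 73.4%.

73.4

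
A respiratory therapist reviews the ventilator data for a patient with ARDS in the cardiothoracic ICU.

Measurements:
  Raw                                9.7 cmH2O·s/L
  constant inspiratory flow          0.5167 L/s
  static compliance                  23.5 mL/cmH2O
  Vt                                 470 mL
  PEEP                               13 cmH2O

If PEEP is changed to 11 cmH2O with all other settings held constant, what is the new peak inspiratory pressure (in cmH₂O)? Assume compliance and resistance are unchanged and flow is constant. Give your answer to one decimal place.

PIP = Vt/C + R·V̇ + PEEP (constant-flow equation of motion).
Only the baseline term changes: ΔPIP = ΔPEEP = 11 − 13 = -2.0 cmH2O.
Original PIP = 470/23.5 + 9.7×0.5167 + 13 = 38.012 cmH2O; new PIP = 38.012 + (-2.0) = 36.012 cmH2O.

36.0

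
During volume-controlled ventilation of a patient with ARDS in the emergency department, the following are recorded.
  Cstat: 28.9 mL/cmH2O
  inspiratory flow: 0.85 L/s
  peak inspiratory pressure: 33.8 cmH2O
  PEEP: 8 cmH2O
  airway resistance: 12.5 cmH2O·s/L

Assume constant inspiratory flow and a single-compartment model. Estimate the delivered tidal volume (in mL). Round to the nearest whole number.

439

Equation of motion (constant flow): PIP = Vt/C + R·V̇ + PEEP.
Vt/C = PIP − R·V̇ − PEEP = 33.8 − 10.625 − 8 = 15.175 cmH2O.
Vt = C × 15.175 = 28.9 × 15.175 = 438.56 mL.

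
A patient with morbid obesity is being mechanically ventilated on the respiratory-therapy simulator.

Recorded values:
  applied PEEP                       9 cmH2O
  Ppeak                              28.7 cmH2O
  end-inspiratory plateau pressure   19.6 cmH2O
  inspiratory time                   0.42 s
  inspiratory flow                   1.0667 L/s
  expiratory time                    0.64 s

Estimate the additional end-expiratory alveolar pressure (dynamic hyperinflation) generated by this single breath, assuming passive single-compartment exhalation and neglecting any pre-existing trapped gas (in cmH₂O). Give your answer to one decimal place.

1.8

Vt = flow × Ti = 1.0667 L/s × 0.42 s × 1000 mL/L = 448.01 mL.
R = (PIP − Pplat)/V̇ = (28.7 − 19.6) / 1.0667 = 9.1/1.0667 = 8.531 cmH2O·s/L.
C = Vt/(Pplat − PEEP) = 448.01 / (19.6 − 9) = 448.01/10.6 = 42.265 mL/cmH2O.
τ = R × C = 8.531 × 0.04227 L/cmH2O = 0.3606 s.
Fraction remaining = e^(−Te/τ) = e^(−0.64/0.3606) = 0.1695; trapped volume = 448.01 × 0.1695 = 75.938 mL.
Additional alveolar pressure from trapping ≈ V_trapped / C = 75.938 / 42.265 = 1.797 cmH2O.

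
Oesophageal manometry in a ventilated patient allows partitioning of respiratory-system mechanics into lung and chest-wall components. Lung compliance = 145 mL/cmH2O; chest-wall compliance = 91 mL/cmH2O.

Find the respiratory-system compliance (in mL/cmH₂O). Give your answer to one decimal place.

55.9

Lung and chest wall are elastances in series: 1/Crs = 1/CL + 1/Ccw.
1/Crs = 1/145 + 1/91 = 0.01789.
Crs = 55.897 mL/cmH2O.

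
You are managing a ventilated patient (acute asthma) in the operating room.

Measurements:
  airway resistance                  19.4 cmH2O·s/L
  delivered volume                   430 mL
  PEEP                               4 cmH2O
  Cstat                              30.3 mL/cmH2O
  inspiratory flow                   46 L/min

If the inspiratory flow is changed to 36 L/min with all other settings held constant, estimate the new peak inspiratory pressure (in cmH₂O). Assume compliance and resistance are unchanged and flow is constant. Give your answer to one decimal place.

Flow: 46 L/min ÷ 60 = 0.7667 L/s.
New flow: 36 L/min ÷ 60 = 0.6 L/s.
PIP = Vt/C + R·V̇ + PEEP (constant-flow equation of motion).
Only the resistive term changes: ΔPIP = R × ΔV̇ = 19.4 × (0.6 − 0.7667) = 19.4 × -0.1667 = -3.234 cmH2O.
Original PIP = 430/30.3 + 19.4×0.7667 + 4 = 33.065 cmH2O; new PIP = 33.065 + (-3.234) = 29.831 cmH2O.

29.8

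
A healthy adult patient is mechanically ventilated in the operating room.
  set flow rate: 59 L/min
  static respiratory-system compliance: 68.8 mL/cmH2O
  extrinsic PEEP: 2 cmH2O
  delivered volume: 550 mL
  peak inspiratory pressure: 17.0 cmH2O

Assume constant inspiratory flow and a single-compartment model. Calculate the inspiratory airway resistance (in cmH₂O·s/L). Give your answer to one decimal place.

Flow: 59 L/min ÷ 60 = 0.9833 L/s.
Equation of motion (constant flow): PIP = Vt/C + R·V̇ + PEEP.
R·V̇ = PIP − Vt/C − PEEP = 17.0 − 550/68.8 − 2 = 17.0 − 7.994 − 2 = 7.006 cmH2O.
R = 7.006 / 0.9833 = 7.125 cmH2O·s/L.

7.1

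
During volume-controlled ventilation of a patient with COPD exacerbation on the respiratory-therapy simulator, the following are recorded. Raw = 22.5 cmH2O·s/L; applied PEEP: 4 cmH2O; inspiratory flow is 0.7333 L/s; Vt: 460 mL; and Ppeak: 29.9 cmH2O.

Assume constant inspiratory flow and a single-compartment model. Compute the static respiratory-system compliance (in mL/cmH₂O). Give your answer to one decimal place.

48.9

Equation of motion (constant flow): PIP = Vt/C + R·V̇ + PEEP.
Vt/C = PIP − R·V̇ − PEEP = 29.9 − 22.5×0.7333 − 4 = 29.9 − 16.499 − 4 = 9.401 cmH2O.
C = Vt / 9.401 = 460 / 9.401 = 48.931 mL/cmH2O.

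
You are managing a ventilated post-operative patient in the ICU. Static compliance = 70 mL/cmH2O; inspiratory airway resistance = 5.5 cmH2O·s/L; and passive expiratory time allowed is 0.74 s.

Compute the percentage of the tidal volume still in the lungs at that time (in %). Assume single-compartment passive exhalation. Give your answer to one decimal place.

14.6

τ = R × C = 5.5 × 70 mL/cmH2O = 5.5 × 0.070 L/cmH2O = 0.385 s.
Passive exhalation: V(t)/V₀ = e^(−t/τ) = e^(−0.74/0.385) = 0.1463.
Fraction remaining = 0.1463 → 14.63%.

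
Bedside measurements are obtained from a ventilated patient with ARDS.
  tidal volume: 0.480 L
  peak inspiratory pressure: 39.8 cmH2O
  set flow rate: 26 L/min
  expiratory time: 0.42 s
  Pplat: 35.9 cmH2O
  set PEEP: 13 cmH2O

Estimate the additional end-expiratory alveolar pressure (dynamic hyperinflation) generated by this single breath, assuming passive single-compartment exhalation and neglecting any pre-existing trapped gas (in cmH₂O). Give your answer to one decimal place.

Flow: 26 L/min ÷ 60 = 0.4333 L/s.
R = (PIP − Pplat)/V̇ = (39.8 − 35.9) / 0.4333 = 3.9/0.4333 = 9.001 cmH2O·s/L.
C = Vt/(Pplat − PEEP) = 480.0 / (35.9 − 13) = 480.0/22.9 = 20.961 mL/cmH2O.
τ = R × C = 9.001 × 0.02096 L/cmH2O = 0.1887 s.
Fraction remaining = e^(−Te/τ) = e^(−0.42/0.1887) = 0.108; trapped volume = 480.0 × 0.108 = 51.84 mL.
Additional alveolar pressure from trapping ≈ V_trapped / C = 51.84 / 20.961 = 2.473 cmH2O.

2.5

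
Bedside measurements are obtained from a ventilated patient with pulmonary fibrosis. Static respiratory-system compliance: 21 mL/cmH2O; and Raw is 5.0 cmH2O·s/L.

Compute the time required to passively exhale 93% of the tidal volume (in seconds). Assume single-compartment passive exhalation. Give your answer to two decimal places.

0.28

τ = R × C = 5.0 × 21 mL/cmH2O = 5.0 × 0.021 L/cmH2O = 0.105 s.
Exhaled fraction f = 1 − e^(−t/τ) → t = −τ·ln(1 − f) = −0.105·ln(0.07) = 0.2792 s.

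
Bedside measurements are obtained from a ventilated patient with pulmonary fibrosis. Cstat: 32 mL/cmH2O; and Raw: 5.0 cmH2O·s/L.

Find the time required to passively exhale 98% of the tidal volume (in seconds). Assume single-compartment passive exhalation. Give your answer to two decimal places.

τ = R × C = 5.0 × 32 mL/cmH2O = 5.0 × 0.032 L/cmH2O = 0.16 s.
Exhaled fraction f = 1 − e^(−t/τ) → t = −τ·ln(1 − f) = −0.16·ln(0.02) = 0.6259 s.

0.63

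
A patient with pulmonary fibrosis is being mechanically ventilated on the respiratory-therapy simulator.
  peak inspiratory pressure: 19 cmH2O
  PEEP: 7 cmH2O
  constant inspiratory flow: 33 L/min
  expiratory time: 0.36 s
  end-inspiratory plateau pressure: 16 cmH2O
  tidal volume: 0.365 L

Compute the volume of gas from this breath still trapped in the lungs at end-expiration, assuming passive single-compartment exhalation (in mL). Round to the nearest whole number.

Flow: 33 L/min ÷ 60 = 0.55 L/s.
R = (PIP − Pplat)/V̇ = (19 − 16) / 0.55 = 3.0/0.55 = 5.455 cmH2O·s/L.
C = Vt/(Pplat − PEEP) = 365.0 / (16 − 7) = 365.0/9.0 = 40.556 mL/cmH2O.
τ = R × C = 5.455 × 0.04056 L/cmH2O = 0.2213 s.
Fraction remaining = e^(−Te/τ) = e^(−0.36/0.2213) = 0.1966.
Trapped volume = 365.0 × 0.1966 = 71.759 mL.

72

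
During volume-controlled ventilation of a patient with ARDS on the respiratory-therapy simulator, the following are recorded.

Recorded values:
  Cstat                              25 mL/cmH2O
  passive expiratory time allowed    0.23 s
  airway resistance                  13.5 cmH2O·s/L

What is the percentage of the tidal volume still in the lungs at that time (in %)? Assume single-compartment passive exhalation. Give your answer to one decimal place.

50.6

τ = R × C = 13.5 × 25 mL/cmH2O = 13.5 × 0.025 L/cmH2O = 0.3375 s.
Passive exhalation: V(t)/V₀ = e^(−t/τ) = e^(−0.23/0.3375) = 0.5059.
Fraction remaining = 0.5059 → 50.59%.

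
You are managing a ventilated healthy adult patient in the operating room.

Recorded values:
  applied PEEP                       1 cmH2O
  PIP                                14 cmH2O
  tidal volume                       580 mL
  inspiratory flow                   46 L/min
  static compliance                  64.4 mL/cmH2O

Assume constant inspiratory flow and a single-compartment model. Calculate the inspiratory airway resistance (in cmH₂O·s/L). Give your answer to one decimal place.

Flow: 46 L/min ÷ 60 = 0.7667 L/s.
Equation of motion (constant flow): PIP = Vt/C + R·V̇ + PEEP.
R·V̇ = PIP − Vt/C − PEEP = 14 − 580/64.4 − 1 = 14 − 9.006 − 1 = 3.994 cmH2O.
R = 3.994 / 0.7667 = 5.209 cmH2O·s/L.

5.2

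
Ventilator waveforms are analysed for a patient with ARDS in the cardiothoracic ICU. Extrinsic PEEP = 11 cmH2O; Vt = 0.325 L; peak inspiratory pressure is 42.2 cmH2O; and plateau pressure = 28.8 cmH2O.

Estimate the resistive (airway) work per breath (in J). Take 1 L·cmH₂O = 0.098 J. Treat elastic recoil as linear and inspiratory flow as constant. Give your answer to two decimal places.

With constant inspiratory flow the resistive pressure is constant at PIP − Pplat = 42.2 − 28.8 = 13.4 cmH2O, so resistive work = 13.4 × 0.325 = 4.355 L·cmH2O.
× 0.098 J/(L·cmH2O) → 0.4268 J.

0.43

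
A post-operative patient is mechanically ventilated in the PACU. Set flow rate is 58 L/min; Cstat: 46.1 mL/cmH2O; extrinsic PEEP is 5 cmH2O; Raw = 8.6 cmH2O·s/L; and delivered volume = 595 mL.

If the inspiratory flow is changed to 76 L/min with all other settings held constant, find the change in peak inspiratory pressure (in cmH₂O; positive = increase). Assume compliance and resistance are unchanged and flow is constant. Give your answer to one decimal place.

Flow: 58 L/min ÷ 60 = 0.9667 L/s.
New flow: 76 L/min ÷ 60 = 1.2667 L/s.
PIP = Vt/C + R·V̇ + PEEP (constant-flow equation of motion).
Only the resistive term changes: ΔPIP = R × ΔV̇ = 8.6 × (1.2667 − 0.9667) = 8.6 × 0.3 = 2.58 cmH2O.

2.6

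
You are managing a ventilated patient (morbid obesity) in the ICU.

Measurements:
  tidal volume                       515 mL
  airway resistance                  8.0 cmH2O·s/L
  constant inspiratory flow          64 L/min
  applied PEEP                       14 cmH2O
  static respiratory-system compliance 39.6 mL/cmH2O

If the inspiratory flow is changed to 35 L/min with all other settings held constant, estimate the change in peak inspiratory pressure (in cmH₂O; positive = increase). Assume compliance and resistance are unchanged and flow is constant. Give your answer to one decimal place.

Flow: 64 L/min ÷ 60 = 1.0667 L/s.
New flow: 35 L/min ÷ 60 = 0.5833 L/s.
PIP = Vt/C + R·V̇ + PEEP (constant-flow equation of motion).
Only the resistive term changes: ΔPIP = R × ΔV̇ = 8.0 × (0.5833 − 1.0667) = 8.0 × -0.4834 = -3.867 cmH2O.

-3.9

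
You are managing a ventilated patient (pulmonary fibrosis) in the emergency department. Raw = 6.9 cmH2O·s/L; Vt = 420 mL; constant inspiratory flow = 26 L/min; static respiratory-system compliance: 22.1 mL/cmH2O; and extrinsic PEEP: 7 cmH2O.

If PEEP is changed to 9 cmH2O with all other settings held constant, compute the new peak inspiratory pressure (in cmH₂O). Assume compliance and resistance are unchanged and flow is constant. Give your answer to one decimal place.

31.0

Flow: 26 L/min ÷ 60 = 0.4333 L/s.
PIP = Vt/C + R·V̇ + PEEP (constant-flow equation of motion).
Only the baseline term changes: ΔPIP = ΔPEEP = 9 − 7 = 2.0 cmH2O.
Original PIP = 420/22.1 + 6.9×0.4333 + 7 = 28.994 cmH2O; new PIP = 28.994 + (2.0) = 30.994 cmH2O.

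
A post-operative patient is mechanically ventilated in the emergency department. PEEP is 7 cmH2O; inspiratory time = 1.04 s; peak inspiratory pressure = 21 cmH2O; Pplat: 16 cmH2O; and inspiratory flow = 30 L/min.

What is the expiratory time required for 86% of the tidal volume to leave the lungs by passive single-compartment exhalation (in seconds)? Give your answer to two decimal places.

Flow: 30 L/min ÷ 60 = 0.5 L/s.
Vt = flow × Ti = 0.5 L/s × 1.04 s × 1000 mL/L = 520.0 mL.
R = (PIP − Pplat)/V̇ = (21 − 16) / 0.5 = 5.0/0.5 = 10.0 cmH2O·s/L.
C = Vt/(Pplat − PEEP) = 520.0 / (16 − 7) = 520.0/9.0 = 57.778 mL/cmH2O.
τ = R × C = 10.0 × 0.05778 L/cmH2O = 0.5778 s.
t = −τ·ln(1 − 0.86) = −0.5778·ln(0.14) = 1.136 s.

1.14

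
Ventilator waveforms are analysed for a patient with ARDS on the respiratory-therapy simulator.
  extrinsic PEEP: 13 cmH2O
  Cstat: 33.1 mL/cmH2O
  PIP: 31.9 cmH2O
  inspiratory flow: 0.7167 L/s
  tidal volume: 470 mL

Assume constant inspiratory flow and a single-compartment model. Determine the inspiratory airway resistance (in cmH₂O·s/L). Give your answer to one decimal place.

Equation of motion (constant flow): PIP = Vt/C + R·V̇ + PEEP.
R·V̇ = PIP − Vt/C − PEEP = 31.9 − 470/33.1 − 13 = 31.9 − 14.199 − 13 = 4.701 cmH2O.
R = 4.701 / 0.7167 = 6.559 cmH2O·s/L.

6.6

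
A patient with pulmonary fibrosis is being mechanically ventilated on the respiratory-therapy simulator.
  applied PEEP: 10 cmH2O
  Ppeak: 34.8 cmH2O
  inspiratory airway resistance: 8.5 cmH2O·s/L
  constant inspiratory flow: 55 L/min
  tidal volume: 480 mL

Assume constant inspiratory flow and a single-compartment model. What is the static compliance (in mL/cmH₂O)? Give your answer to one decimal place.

Flow: 55 L/min ÷ 60 = 0.9167 L/s.
Equation of motion (constant flow): PIP = Vt/C + R·V̇ + PEEP.
Vt/C = PIP − R·V̇ − PEEP = 34.8 − 8.5×0.9167 − 10 = 34.8 − 7.792 − 10 = 17.008 cmH2O.
C = Vt / 17.008 = 480 / 17.008 = 28.222 mL/cmH2O.

28.2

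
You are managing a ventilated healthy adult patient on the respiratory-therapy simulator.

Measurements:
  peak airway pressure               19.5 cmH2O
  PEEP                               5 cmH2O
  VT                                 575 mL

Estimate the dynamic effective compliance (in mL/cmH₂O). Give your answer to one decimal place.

39.7

Dynamic compliance = Vt / (PIP − PEEP) = 575 / (19.5 − 5) = 575 / 14.5 = 39.655 mL/cmH2O.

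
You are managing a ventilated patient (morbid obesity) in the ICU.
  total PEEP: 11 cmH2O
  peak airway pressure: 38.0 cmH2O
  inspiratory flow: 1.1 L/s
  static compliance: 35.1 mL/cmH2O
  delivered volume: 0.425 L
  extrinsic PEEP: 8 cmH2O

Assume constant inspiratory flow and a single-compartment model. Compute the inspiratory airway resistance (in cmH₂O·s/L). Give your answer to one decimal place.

13.5

Total PEEP = 11 cmH2O (set 8 + intrinsic 3); this is the baseline alveolar pressure.
Equation of motion (constant flow): PIP = Vt/C + R·V̇ + PEEP.
R·V̇ = PIP − Vt/C − PEEP = 38.0 − 425/35.1 − 11 = 38.0 − 12.108 − 11 = 14.892 cmH2O.
R = 14.892 / 1.1 = 13.538 cmH2O·s/L.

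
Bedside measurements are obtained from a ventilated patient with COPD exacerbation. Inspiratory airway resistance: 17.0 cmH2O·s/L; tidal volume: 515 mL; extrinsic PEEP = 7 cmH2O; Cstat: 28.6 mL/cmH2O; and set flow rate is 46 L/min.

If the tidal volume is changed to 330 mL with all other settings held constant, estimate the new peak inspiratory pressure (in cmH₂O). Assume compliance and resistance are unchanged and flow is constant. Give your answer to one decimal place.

Flow: 46 L/min ÷ 60 = 0.7667 L/s.
PIP = Vt/C + R·V̇ + PEEP (constant-flow equation of motion).
Only the elastic term changes: ΔPIP = ΔVt / C = (330 − 515) / 28.6 = -6.469 cmH2O.
Original PIP = 515/28.6 + 17.0×0.7667 + 7 = 38.041 cmH2O; new PIP = 38.041 + (-6.469) = 31.572 cmH2O.

31.6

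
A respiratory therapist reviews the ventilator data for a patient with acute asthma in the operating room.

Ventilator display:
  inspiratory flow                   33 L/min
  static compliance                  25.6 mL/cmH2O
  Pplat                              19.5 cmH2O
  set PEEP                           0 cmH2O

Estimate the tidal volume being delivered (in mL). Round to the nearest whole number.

499

Vt = Cstat × (Pplat − PEEP) = 25.6 × (19.5 − 0) = 25.6 × 19.5 = 499.2 mL.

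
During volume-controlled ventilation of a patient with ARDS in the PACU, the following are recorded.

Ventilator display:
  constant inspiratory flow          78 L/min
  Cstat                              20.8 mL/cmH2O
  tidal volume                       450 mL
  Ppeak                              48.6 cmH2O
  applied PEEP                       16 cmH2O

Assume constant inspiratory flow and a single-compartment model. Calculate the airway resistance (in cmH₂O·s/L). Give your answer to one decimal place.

8.4

Flow: 78 L/min ÷ 60 = 1.3 L/s.
Equation of motion (constant flow): PIP = Vt/C + R·V̇ + PEEP.
R·V̇ = PIP − Vt/C − PEEP = 48.6 − 450/20.8 − 16 = 48.6 − 21.635 − 16 = 10.965 cmH2O.
R = 10.965 / 1.3 = 8.435 cmH2O·s/L.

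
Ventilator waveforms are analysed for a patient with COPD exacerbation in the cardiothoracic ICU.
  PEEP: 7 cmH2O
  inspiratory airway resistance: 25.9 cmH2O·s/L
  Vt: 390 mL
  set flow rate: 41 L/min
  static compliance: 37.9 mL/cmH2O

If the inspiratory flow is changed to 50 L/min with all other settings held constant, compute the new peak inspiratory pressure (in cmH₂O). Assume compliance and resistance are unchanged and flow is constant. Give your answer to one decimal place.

38.9

Flow: 41 L/min ÷ 60 = 0.6833 L/s.
New flow: 50 L/min ÷ 60 = 0.8333 L/s.
PIP = Vt/C + R·V̇ + PEEP (constant-flow equation of motion).
Only the resistive term changes: ΔPIP = R × ΔV̇ = 25.9 × (0.8333 − 0.6833) = 25.9 × 0.15 = 3.885 cmH2O.
Original PIP = 390/37.9 + 25.9×0.6833 + 7 = 34.988 cmH2O; new PIP = 34.988 + (3.885) = 38.873 cmH2O.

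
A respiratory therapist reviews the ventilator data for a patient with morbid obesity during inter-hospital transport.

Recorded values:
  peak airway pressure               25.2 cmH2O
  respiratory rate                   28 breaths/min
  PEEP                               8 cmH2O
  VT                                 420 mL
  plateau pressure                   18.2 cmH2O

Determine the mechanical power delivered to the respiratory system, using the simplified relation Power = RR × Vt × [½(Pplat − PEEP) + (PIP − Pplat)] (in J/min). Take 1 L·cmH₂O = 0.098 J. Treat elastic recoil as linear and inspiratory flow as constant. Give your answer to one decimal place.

13.9

Per-breath work = Vt × [½(Pplat−PEEP) + (PIP−Pplat)] = 0.420 × [0.5×10.2 + 7.0] = 0.420 × 12.1 = 5.082 L·cmH2O.
Power = 28 × 5.082 = 142.3 L·cmH2O/min.
× 0.098 J/(L·cmH2O) → 13.945 J/min.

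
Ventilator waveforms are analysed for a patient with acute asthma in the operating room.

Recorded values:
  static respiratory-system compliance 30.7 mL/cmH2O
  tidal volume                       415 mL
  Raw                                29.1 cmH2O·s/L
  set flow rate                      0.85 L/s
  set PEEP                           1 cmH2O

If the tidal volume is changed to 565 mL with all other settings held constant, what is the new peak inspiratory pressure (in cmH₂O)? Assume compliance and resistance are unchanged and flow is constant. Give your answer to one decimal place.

44.1

PIP = Vt/C + R·V̇ + PEEP (constant-flow equation of motion).
Only the elastic term changes: ΔPIP = ΔVt / C = (565 − 415) / 30.7 = 4.886 cmH2O.
Original PIP = 415/30.7 + 29.1×0.85 + 1 = 39.253 cmH2O; new PIP = 39.253 + (4.886) = 44.139 cmH2O.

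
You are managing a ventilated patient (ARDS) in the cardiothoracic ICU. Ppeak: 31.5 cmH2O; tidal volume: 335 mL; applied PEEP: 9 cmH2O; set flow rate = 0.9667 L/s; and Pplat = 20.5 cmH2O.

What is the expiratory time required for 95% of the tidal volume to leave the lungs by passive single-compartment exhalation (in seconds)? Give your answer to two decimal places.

0.99

R = (PIP − Pplat)/V̇ = (31.5 − 20.5) / 0.9667 = 11.0/0.9667 = 11.379 cmH2O·s/L.
C = Vt/(Pplat − PEEP) = 335.0 / (20.5 − 9) = 335.0/11.5 = 29.13 mL/cmH2O.
τ = R × C = 11.379 × 0.02913 L/cmH2O = 0.3315 s.
t = −τ·ln(1 − 0.95) = −0.3315·ln(0.05) = 0.9931 s.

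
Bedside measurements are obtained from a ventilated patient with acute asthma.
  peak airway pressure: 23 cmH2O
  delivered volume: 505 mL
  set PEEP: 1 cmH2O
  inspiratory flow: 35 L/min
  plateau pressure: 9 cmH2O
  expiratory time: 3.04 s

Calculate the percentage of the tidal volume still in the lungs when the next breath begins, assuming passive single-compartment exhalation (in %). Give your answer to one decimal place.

Flow: 35 L/min ÷ 60 = 0.5833 L/s.
R = (PIP − Pplat)/V̇ = (23 − 9) / 0.5833 = 14.0/0.5833 = 24.001 cmH2O·s/L.
C = Vt/(Pplat − PEEP) = 505.0 / (9 − 1) = 505.0/8.0 = 63.125 mL/cmH2O.
τ = R × C = 24.001 × 0.06313 L/cmH2O = 1.515 s.
Fraction remaining at end-expiration = e^(−Te/τ) = e^(−3.04/1.515) = 0.1344 → 13.44%.

13.4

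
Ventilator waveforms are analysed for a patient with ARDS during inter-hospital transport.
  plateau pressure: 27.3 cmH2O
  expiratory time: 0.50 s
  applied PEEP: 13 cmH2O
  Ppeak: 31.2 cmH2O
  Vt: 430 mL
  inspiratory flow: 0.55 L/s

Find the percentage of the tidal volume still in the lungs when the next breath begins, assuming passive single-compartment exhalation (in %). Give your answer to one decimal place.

R = (PIP − Pplat)/V̇ = (31.2 − 27.3) / 0.55 = 3.9/0.55 = 7.091 cmH2O·s/L.
C = Vt/(Pplat − PEEP) = 430.0 / (27.3 − 13) = 430.0/14.3 = 30.07 mL/cmH2O.
τ = R × C = 7.091 × 0.03007 L/cmH2O = 0.2132 s.
Fraction remaining at end-expiration = e^(−Te/τ) = e^(−0.50/0.2132) = 0.09583 → 9.583%.

9.6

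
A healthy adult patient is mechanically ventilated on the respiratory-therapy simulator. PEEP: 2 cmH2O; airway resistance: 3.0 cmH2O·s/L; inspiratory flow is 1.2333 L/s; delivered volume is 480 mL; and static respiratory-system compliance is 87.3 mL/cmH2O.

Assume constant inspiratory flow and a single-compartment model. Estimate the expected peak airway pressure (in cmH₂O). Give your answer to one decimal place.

11.2

Equation of motion (constant flow): PIP = Vt/C + R·V̇ + PEEP.
PIP = 480/87.3 + 3.0×1.2333 + 2 = 5.498 + 3.7 + 2 = 11.198 cmH2O.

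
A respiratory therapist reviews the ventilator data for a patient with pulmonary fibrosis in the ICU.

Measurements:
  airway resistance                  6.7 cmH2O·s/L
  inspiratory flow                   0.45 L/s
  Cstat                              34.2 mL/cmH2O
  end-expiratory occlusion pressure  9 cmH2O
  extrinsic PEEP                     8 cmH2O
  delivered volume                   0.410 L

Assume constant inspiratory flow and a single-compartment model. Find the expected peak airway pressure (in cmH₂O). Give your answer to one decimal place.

Total PEEP = 9 cmH2O (set 8 + intrinsic 1); this is the baseline alveolar pressure.
Equation of motion (constant flow): PIP = Vt/C + R·V̇ + PEEP.
PIP = 410/34.2 + 6.7×0.45 + 9 = 11.988 + 3.015 + 9 = 24.003 cmH2O.

24.0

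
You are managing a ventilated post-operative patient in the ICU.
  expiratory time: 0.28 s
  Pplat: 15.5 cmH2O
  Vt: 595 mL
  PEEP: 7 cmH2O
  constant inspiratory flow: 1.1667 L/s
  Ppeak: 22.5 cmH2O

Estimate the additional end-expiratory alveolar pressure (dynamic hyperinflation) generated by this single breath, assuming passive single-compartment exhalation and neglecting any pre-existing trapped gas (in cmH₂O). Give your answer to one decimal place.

R = (PIP − Pplat)/V̇ = (22.5 − 15.5) / 1.1667 = 7.0/1.1667 = 6.0 cmH2O·s/L.
C = Vt/(Pplat − PEEP) = 595.0 / (15.5 − 7) = 595.0/8.5 = 70.0 mL/cmH2O.
τ = R × C = 6.0 × 0.07 L/cmH2O = 0.42 s.
Fraction remaining = e^(−Te/τ) = e^(−0.28/0.42) = 0.5134; trapped volume = 595.0 × 0.5134 = 305.47 mL.
Additional alveolar pressure from trapping ≈ V_trapped / C = 305.47 / 70.0 = 4.364 cmH2O.

4.4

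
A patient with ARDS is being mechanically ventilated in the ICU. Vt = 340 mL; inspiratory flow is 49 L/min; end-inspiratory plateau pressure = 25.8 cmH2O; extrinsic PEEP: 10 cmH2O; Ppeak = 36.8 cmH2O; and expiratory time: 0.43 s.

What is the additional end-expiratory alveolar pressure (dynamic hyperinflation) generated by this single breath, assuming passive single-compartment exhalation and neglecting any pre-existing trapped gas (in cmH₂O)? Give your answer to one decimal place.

3.6

Flow: 49 L/min ÷ 60 = 0.8167 L/s.
R = (PIP − Pplat)/V̇ = (36.8 − 25.8) / 0.8167 = 11.0/0.8167 = 13.469 cmH2O·s/L.
C = Vt/(Pplat − PEEP) = 340.0 / (25.8 − 10) = 340.0/15.8 = 21.519 mL/cmH2O.
τ = R × C = 13.469 × 0.02152 L/cmH2O = 0.2899 s.
Fraction remaining = e^(−Te/τ) = e^(−0.43/0.2899) = 0.2269; trapped volume = 340.0 × 0.2269 = 77.146 mL.
Additional alveolar pressure from trapping ≈ V_trapped / C = 77.146 / 21.519 = 3.585 cmH2O.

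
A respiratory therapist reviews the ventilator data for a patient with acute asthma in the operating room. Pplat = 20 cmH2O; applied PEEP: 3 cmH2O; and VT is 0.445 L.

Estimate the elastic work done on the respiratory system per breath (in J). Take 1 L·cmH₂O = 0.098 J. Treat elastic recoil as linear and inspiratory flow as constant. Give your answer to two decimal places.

0.37

Elastic work ≈ ½ × (Pplat − PEEP) × Vt = 0.5 × (20 − 3) × 0.445 L = 0.5 × 17.0 × 0.445 = 3.783 L·cmH2O.
× 0.098 J/(L·cmH2O) → 0.3707 J.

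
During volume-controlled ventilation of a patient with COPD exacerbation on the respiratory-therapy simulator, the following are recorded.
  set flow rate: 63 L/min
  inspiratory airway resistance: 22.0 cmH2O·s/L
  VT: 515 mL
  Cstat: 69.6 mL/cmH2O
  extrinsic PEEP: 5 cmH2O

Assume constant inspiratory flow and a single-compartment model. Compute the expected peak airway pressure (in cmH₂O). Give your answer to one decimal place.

35.5

Flow: 63 L/min ÷ 60 = 1.05 L/s.
Equation of motion (constant flow): PIP = Vt/C + R·V̇ + PEEP.
PIP = 515/69.6 + 22.0×1.05 + 5 = 7.399 + 23.1 + 5 = 35.499 cmH2O.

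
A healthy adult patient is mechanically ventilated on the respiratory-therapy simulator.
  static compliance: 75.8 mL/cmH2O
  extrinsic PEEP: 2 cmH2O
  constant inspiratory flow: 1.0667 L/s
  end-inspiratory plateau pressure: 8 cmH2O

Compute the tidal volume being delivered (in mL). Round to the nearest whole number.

455

Vt = Cstat × (Pplat − PEEP) = 75.8 × (8 − 2) = 75.8 × 6.0 = 454.8 mL.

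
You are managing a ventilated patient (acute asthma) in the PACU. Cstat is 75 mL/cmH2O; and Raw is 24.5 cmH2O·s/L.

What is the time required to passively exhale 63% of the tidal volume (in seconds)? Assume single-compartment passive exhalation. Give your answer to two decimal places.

1.83

τ = R × C = 24.5 × 75 mL/cmH2O = 24.5 × 0.075 L/cmH2O = 1.838 s.
Exhaled fraction f = 1 − e^(−t/τ) → t = −τ·ln(1 − f) = −1.838·ln(0.37) = 1.827 s.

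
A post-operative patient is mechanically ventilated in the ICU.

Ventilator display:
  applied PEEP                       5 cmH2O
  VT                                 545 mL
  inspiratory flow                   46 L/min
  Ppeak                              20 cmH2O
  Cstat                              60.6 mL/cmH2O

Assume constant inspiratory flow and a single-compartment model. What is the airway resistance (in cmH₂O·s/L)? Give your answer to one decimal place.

7.8

Flow: 46 L/min ÷ 60 = 0.7667 L/s.
Equation of motion (constant flow): PIP = Vt/C + R·V̇ + PEEP.
R·V̇ = PIP − Vt/C − PEEP = 20 − 545/60.6 − 5 = 20 − 8.993 − 5 = 6.007 cmH2O.
R = 6.007 / 0.7667 = 7.835 cmH2O·s/L.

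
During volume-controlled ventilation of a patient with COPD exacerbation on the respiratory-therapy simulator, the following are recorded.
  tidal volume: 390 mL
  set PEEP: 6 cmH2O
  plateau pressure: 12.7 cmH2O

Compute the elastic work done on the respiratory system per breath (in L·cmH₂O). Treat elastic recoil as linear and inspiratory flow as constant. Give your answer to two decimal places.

1.31

Elastic work ≈ ½ × (Pplat − PEEP) × Vt = 0.5 × (12.7 − 6) × 0.390 L = 0.5 × 6.7 × 0.390 = 1.307 L·cmH2O.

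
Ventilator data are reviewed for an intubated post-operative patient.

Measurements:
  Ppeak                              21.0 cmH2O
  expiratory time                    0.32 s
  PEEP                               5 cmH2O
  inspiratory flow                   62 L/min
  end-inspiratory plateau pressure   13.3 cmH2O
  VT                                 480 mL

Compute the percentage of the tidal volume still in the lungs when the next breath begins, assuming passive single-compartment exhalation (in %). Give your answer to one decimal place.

47.6

Flow: 62 L/min ÷ 60 = 1.0333 L/s.
R = (PIP − Pplat)/V̇ = (21.0 − 13.3) / 1.0333 = 7.7/1.0333 = 7.452 cmH2O·s/L.
C = Vt/(Pplat − PEEP) = 480.0 / (13.3 − 5) = 480.0/8.3 = 57.831 mL/cmH2O.
τ = R × C = 7.452 × 0.05783 L/cmH2O = 0.4309 s.
Fraction remaining at end-expiration = e^(−Te/τ) = e^(−0.32/0.4309) = 0.4759 → 47.59%.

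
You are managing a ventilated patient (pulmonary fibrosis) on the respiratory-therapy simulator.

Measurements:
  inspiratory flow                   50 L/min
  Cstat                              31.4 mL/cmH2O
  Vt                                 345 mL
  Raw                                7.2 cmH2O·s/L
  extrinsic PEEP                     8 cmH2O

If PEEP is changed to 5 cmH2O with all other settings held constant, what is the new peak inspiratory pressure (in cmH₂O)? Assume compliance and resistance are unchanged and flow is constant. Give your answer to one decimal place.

Flow: 50 L/min ÷ 60 = 0.8333 L/s.
PIP = Vt/C + R·V̇ + PEEP (constant-flow equation of motion).
Only the baseline term changes: ΔPIP = ΔPEEP = 5 − 8 = -3.0 cmH2O.
Original PIP = 345/31.4 + 7.2×0.8333 + 8 = 24.987 cmH2O; new PIP = 24.987 + (-3.0) = 21.987 cmH2O.

22.0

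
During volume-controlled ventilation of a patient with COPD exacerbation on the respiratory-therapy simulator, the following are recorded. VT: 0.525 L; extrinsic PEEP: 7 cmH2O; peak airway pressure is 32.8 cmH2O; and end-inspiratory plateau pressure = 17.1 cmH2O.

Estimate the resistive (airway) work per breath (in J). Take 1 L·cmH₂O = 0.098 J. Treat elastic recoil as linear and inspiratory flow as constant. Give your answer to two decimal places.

0.81

With constant inspiratory flow the resistive pressure is constant at PIP − Pplat = 32.8 − 17.1 = 15.7 cmH2O, so resistive work = 15.7 × 0.525 = 8.243 L·cmH2O.
× 0.098 J/(L·cmH2O) → 0.8078 J.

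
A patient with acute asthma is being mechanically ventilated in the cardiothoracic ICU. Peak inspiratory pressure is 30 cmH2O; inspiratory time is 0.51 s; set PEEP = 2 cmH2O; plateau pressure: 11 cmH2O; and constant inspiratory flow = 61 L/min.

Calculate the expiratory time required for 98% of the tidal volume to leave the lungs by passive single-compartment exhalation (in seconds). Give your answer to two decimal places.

Flow: 61 L/min ÷ 60 = 1.0167 L/s.
Vt = flow × Ti = 1.0167 L/s × 0.51 s × 1000 mL/L = 518.52 mL.
R = (PIP − Pplat)/V̇ = (30 − 11) / 1.0167 = 19.0/1.0167 = 18.688 cmH2O·s/L.
C = Vt/(Pplat − PEEP) = 518.52 / (11 − 2) = 518.52/9.0 = 57.613 mL/cmH2O.
τ = R × C = 18.688 × 0.05761 L/cmH2O = 1.077 s.
t = −τ·ln(1 − 0.98) = −1.077·ln(0.02) = 4.213 s.

4.21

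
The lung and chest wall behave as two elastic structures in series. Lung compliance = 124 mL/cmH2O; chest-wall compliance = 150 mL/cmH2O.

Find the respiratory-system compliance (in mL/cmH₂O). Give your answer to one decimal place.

Lung and chest wall are elastances in series: 1/Crs = 1/CL + 1/Ccw.
1/Crs = 1/124 + 1/150 = 0.01473.
Crs = 67.889 mL/cmH2O.

67.9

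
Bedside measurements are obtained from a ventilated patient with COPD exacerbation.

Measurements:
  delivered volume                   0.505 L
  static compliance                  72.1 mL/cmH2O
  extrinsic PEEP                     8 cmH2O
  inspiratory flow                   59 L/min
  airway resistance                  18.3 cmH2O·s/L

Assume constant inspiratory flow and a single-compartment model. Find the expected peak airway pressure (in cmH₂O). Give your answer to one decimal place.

Flow: 59 L/min ÷ 60 = 0.9833 L/s.
Equation of motion (constant flow): PIP = Vt/C + R·V̇ + PEEP.
PIP = 505/72.1 + 18.3×0.9833 + 8 = 7.004 + 17.994 + 8 = 32.998 cmH2O.

33.0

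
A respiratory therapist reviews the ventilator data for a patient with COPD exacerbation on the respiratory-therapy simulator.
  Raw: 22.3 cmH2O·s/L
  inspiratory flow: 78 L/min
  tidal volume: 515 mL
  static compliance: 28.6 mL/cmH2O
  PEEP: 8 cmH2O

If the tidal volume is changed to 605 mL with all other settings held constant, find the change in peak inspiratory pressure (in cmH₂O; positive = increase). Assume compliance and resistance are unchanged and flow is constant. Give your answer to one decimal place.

3.1

PIP = Vt/C + R·V̇ + PEEP (constant-flow equation of motion).
Only the elastic term changes: ΔPIP = ΔVt / C = (605 − 515) / 28.6 = 3.147 cmH2O.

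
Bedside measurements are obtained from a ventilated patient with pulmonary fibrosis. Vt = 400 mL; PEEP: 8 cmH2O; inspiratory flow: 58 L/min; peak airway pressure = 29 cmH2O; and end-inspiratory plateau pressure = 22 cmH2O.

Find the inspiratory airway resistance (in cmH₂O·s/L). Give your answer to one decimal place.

Flow: 58 L/min ÷ 60 = 0.9667 L/s.
Raw = (PIP − Pplat) / flow = (29 − 22) / 0.9667 = 7.0 / 0.9667 = 7.241 cmH2O·s/L.

7.2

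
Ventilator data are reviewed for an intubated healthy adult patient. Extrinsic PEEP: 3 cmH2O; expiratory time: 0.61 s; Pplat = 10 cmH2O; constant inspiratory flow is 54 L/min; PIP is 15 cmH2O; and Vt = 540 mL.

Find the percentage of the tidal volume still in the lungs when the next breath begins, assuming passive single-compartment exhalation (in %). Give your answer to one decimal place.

Flow: 54 L/min ÷ 60 = 0.9 L/s.
R = (PIP − Pplat)/V̇ = (15 − 10) / 0.9 = 5.0/0.9 = 5.556 cmH2O·s/L.
C = Vt/(Pplat − PEEP) = 540.0 / (10 − 3) = 540.0/7.0 = 77.143 mL/cmH2O.
τ = R × C = 5.556 × 0.07714 L/cmH2O = 0.4286 s.
Fraction remaining at end-expiration = e^(−Te/τ) = e^(−0.61/0.4286) = 0.2409 → 24.09%.

24.1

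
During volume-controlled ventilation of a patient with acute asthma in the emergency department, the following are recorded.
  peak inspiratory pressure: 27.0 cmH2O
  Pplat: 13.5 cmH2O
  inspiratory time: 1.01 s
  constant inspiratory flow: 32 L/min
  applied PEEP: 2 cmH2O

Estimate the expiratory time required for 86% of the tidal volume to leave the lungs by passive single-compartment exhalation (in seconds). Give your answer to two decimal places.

2.33

Flow: 32 L/min ÷ 60 = 0.5333 L/s.
Vt = flow × Ti = 0.5333 L/s × 1.01 s × 1000 mL/L = 538.63 mL.
R = (PIP − Pplat)/V̇ = (27.0 − 13.5) / 0.5333 = 13.5/0.5333 = 25.314 cmH2O·s/L.
C = Vt/(Pplat − PEEP) = 538.63 / (13.5 − 2) = 538.63/11.5 = 46.837 mL/cmH2O.
τ = R × C = 25.314 × 0.04684 L/cmH2O = 1.186 s.
t = −τ·ln(1 − 0.86) = −1.186·ln(0.14) = 2.332 s.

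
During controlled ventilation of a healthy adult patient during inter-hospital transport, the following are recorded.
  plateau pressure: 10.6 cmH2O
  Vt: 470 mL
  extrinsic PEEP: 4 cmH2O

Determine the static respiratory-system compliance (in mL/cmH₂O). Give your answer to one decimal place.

71.2

Cstat = Vt / (Pplat − PEEP) = 470 / (10.6 − 4) = 470 / 6.6 = 71.212 mL/cmH2O.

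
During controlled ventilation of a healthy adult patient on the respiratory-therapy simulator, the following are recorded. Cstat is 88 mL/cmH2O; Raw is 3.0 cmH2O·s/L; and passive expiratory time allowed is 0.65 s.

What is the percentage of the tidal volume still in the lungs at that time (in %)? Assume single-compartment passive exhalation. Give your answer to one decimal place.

τ = R × C = 3.0 × 88 mL/cmH2O = 3.0 × 0.088 L/cmH2O = 0.264 s.
Passive exhalation: V(t)/V₀ = e^(−t/τ) = e^(−0.65/0.264) = 0.08525.
Fraction remaining = 0.08525 → 8.525%.

8.5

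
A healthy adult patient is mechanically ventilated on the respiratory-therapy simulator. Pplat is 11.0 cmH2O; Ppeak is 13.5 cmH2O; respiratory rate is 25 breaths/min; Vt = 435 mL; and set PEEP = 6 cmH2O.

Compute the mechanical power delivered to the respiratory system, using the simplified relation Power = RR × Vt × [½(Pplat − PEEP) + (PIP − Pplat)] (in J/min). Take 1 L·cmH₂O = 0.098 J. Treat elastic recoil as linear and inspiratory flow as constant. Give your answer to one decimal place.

5.3

Per-breath work = Vt × [½(Pplat−PEEP) + (PIP−Pplat)] = 0.435 × [0.5×5.0 + 2.5] = 0.435 × 5.0 = 2.175 L·cmH2O.
Power = 25 × 2.175 = 54.375 L·cmH2O/min.
× 0.098 J/(L·cmH2O) → 5.329 J/min.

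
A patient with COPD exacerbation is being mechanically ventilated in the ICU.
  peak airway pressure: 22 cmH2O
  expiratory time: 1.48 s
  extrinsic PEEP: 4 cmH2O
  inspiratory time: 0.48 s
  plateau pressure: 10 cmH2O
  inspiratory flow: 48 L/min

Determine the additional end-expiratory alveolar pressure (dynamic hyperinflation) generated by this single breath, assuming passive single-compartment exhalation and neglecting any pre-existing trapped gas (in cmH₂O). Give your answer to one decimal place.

1.3

Flow: 48 L/min ÷ 60 = 0.8 L/s.
Vt = flow × Ti = 0.8 L/s × 0.48 s × 1000 mL/L = 384.0 mL.
R = (PIP − Pplat)/V̇ = (22 − 10) / 0.8 = 12.0/0.8 = 15.0 cmH2O·s/L.
C = Vt/(Pplat − PEEP) = 384.0 / (10 − 4) = 384.0/6.0 = 64.0 mL/cmH2O.
τ = R × C = 15.0 × 0.064 L/cmH2O = 0.96 s.
Fraction remaining = e^(−Te/τ) = e^(−1.48/0.96) = 0.214; trapped volume = 384.0 × 0.214 = 82.176 mL.
Additional alveolar pressure from trapping ≈ V_trapped / C = 82.176 / 64.0 = 1.284 cmH2O.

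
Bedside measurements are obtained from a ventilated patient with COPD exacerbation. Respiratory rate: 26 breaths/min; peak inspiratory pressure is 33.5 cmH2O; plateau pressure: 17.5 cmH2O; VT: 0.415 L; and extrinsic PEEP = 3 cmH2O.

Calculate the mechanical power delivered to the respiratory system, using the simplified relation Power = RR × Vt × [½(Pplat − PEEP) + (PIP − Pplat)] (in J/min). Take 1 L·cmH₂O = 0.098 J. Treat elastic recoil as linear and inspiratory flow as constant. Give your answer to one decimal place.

24.6

Per-breath work = Vt × [½(Pplat−PEEP) + (PIP−Pplat)] = 0.415 × [0.5×14.5 + 16.0] = 0.415 × 23.25 = 9.649 L·cmH2O.
Power = 26 × 9.649 = 250.87 L·cmH2O/min.
× 0.098 J/(L·cmH2O) → 24.585 J/min.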